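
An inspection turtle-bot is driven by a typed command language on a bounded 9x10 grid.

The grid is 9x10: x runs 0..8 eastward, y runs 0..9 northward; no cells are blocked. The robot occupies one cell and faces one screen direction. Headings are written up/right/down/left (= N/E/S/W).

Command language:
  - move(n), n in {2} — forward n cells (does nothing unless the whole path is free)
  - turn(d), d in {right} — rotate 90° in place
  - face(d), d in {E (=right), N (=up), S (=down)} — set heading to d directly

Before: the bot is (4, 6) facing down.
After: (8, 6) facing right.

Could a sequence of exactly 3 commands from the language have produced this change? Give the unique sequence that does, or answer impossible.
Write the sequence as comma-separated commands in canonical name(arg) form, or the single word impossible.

key: running move(2) before face(E) would end elsewhere — order is forced
begin: (4, 6) facing down
1. face(E) → (4, 6) facing right
2. move(2) → (6, 6) facing right
3. move(2) → (8, 6) facing right
no other 3-command option fits: unique.

face(E), move(2), move(2)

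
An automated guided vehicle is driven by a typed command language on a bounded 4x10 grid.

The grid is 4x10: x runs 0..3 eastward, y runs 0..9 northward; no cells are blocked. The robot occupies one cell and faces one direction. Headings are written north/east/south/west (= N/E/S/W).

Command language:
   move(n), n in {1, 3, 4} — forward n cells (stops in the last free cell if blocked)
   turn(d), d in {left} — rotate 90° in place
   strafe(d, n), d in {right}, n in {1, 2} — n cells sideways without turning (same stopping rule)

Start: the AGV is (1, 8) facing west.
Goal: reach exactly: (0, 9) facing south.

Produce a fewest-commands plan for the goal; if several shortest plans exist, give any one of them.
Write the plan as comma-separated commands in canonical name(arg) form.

t0: (1, 8) facing west
t=1 strafe(right, 2) ⇒ (1, 9) facing west
t=2 move(4) ⇒ (0, 9) facing west
t=3 turn(left) ⇒ (0, 9) facing south
shorter routes all fall short; 3 is best.

strafe(right, 2), move(4), turn(left)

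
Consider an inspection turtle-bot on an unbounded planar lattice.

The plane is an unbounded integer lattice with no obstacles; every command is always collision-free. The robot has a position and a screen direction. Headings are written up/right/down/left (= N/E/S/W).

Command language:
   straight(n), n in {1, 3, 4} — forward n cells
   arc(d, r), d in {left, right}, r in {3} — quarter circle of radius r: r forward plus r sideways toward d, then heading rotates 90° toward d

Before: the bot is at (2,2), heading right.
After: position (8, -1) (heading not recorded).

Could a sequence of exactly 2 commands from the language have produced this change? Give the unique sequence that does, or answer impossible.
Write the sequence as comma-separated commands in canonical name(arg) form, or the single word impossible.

key: running arc(right, 3) before straight(3) would end elsewhere — order is forced
t0: at (2,2), heading right
t=1 straight(3) ⇒ at (5,2), heading right
t=2 arc(right, 3) ⇒ at (8,-1), heading down
no rival 2-sequence matches.

straight(3), arc(right, 3)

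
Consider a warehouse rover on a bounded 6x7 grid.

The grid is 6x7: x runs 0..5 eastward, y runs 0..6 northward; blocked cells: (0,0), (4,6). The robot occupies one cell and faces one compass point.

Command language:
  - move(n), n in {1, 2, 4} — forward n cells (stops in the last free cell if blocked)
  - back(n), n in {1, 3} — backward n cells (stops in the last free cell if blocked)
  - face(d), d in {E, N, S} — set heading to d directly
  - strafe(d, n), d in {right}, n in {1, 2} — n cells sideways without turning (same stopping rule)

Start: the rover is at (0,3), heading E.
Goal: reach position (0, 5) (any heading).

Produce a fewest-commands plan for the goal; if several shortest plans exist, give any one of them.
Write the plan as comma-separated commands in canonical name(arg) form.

face(N), move(2)

initial: at (0,3), heading E
[1] after face(N): at (0,3), heading N
[2] after move(2): at (0,5), heading N
nothing shorter than 2 reaches the goal.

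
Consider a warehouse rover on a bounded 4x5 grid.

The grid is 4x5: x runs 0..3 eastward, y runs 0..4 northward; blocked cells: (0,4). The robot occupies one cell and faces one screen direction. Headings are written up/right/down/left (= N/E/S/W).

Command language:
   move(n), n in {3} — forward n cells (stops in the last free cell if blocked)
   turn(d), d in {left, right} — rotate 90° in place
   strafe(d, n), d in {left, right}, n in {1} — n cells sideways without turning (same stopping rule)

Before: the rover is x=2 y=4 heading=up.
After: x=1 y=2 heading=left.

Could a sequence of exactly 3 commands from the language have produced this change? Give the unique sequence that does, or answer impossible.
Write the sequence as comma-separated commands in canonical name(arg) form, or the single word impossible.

checked all 3-command options: none fits.

impossible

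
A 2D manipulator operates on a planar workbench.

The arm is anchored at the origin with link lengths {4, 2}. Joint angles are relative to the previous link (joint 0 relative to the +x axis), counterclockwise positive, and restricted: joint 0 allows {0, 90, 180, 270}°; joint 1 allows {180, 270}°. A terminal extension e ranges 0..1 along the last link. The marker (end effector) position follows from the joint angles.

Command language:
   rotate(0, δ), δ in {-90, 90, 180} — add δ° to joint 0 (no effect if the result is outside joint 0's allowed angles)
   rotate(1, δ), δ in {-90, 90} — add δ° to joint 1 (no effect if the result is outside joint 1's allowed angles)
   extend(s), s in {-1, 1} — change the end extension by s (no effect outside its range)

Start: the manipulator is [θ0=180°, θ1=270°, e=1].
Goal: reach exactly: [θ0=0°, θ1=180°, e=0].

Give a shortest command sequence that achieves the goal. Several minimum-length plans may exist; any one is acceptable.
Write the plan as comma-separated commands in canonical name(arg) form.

begin: [θ0=180°, θ1=270°, e=1]
step 1 (rotate(1, -90)): [θ0=180°, θ1=180°, e=1]
step 2 (rotate(0, 180)): [θ0=0°, θ1=180°, e=1]
step 3 (extend(-1)): [θ0=0°, θ1=180°, e=0]
nothing shorter than 3 reaches the goal.

rotate(1, -90), rotate(0, 180), extend(-1)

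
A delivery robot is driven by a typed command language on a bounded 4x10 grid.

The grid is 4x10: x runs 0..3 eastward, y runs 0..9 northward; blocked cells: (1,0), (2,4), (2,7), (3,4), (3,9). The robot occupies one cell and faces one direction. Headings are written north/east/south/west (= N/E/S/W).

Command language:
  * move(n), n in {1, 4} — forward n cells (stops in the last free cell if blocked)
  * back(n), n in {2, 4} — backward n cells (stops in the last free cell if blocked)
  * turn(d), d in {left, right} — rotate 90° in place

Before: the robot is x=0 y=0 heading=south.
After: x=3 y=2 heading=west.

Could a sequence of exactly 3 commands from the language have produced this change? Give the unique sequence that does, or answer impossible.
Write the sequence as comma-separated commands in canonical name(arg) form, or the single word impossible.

key: running back(4) before back(2) would end elsewhere — order is forced
begin: x=0 y=0 heading=south
1. back(2) → x=0 y=2 heading=south
2. turn(right) → x=0 y=2 heading=west
3. back(4) → x=3 y=2 heading=west
no other 3-command option fits: unique.

back(2), turn(right), back(4)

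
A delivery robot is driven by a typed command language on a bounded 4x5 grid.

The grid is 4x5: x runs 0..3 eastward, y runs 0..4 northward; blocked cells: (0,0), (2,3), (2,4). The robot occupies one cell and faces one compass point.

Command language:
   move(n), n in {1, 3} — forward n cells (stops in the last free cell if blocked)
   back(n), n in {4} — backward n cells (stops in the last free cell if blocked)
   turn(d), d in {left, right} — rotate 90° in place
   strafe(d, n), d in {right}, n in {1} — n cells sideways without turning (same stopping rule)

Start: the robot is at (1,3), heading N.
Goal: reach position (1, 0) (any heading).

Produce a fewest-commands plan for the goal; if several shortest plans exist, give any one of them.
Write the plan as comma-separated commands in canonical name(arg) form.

back(4)

initial: at (1,3), heading N
t=1 back(4) ⇒ at (1,0), heading N
minimal: 1 command(s), checked below 1.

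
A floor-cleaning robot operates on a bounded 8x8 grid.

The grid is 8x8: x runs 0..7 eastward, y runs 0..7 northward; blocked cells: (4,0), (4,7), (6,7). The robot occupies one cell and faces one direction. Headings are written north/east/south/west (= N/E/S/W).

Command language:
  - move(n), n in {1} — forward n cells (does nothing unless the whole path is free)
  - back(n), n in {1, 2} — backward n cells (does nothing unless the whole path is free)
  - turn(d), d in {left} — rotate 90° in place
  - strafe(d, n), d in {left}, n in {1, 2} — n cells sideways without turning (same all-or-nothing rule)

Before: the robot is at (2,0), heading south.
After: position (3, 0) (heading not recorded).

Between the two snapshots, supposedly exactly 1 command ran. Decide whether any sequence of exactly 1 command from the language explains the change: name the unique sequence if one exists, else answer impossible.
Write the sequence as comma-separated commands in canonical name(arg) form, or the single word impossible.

t0: at (2,0), heading south
[1] after strafe(left, 1): at (3,0), heading south
uniquely the one of 6 1-step routes that fits.

strafe(left, 1)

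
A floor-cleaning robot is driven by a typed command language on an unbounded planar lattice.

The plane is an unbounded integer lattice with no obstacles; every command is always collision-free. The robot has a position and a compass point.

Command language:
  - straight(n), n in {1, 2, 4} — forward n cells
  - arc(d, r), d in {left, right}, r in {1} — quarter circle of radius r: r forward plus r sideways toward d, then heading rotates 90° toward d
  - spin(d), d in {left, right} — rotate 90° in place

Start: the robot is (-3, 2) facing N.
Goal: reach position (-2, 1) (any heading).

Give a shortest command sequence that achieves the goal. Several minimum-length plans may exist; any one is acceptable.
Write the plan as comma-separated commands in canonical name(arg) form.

spin(right), arc(right, 1)

t0: (-3, 2) facing N
step 1 (spin(right)): (-3, 2) facing E
step 2 (arc(right, 1)): (-2, 1) facing S
no 1-step plan works, so 2 is optimal.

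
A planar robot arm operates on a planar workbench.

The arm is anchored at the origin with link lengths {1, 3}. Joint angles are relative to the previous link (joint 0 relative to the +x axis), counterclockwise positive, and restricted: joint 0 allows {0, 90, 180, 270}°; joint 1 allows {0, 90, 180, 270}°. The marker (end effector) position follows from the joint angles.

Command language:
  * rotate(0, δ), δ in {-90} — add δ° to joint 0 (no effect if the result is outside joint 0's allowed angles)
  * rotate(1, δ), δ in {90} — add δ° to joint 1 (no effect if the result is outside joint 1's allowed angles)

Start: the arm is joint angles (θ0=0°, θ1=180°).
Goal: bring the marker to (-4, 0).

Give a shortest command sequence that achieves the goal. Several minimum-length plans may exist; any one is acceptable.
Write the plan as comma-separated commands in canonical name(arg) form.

begin: joint angles (θ0=0°, θ1=180°)
t=1 rotate(1, 90) ⇒ joint angles (θ0=0°, θ1=270°)
t=2 rotate(1, 90) ⇒ joint angles (θ0=0°, θ1=0°)
t=3 rotate(0, -90) ⇒ joint angles (θ0=270°, θ1=0°)
t=4 rotate(0, -90) ⇒ joint angles (θ0=180°, θ1=0°)
nothing shorter than 4 reaches the goal.

rotate(1, 90), rotate(1, 90), rotate(0, -90), rotate(0, -90)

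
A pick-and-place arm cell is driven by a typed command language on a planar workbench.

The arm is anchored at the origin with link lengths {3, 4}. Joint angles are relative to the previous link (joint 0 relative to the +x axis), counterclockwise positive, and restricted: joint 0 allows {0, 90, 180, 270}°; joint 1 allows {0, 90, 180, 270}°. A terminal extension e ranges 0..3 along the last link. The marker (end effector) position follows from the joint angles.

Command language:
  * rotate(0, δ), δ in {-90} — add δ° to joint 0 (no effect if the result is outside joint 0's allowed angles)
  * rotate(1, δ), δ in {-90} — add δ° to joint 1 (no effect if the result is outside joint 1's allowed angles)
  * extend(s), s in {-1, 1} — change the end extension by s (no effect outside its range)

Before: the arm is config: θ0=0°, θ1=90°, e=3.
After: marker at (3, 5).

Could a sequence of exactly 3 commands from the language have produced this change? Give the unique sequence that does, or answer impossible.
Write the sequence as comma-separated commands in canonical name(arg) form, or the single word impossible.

key: order matters: swapping extend(1) and extend(-1) lands elsewhere
t0: config: θ0=0°, θ1=90°, e=3
t=1 extend(1) ⇒ config: θ0=0°, θ1=90°, e=3
t=2 extend(-1) ⇒ config: θ0=0°, θ1=90°, e=2
t=3 extend(-1) ⇒ config: θ0=0°, θ1=90°, e=1
uniquely the one of 64 3-step routes that fits.

extend(1), extend(-1), extend(-1)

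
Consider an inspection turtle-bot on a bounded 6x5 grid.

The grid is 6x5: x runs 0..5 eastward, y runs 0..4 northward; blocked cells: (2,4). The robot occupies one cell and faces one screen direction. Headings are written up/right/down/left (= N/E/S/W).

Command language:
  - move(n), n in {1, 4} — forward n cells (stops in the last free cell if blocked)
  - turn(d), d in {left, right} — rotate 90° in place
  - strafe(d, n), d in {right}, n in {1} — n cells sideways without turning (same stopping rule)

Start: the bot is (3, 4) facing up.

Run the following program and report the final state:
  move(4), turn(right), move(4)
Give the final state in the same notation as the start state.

(5, 4) facing right

from: (3, 4) facing up
t=1 move(4) ⇒ (3, 4) facing up
t=2 turn(right) ⇒ (3, 4) facing right
t=3 move(4) ⇒ (5, 4) facing right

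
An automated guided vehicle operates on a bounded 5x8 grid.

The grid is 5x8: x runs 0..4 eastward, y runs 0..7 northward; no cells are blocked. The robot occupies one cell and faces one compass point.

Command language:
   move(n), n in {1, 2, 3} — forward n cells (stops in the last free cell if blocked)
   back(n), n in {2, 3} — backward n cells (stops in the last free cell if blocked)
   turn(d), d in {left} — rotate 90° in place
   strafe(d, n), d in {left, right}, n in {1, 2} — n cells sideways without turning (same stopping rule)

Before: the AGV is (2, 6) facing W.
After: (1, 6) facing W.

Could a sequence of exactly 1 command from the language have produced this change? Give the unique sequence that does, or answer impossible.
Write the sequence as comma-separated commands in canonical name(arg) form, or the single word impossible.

key: heading stays W — the single command does not turn
from: (2, 6) facing W
[1] after move(1): (1, 6) facing W
uniquely the one of 10 1-step routes that fits.

move(1)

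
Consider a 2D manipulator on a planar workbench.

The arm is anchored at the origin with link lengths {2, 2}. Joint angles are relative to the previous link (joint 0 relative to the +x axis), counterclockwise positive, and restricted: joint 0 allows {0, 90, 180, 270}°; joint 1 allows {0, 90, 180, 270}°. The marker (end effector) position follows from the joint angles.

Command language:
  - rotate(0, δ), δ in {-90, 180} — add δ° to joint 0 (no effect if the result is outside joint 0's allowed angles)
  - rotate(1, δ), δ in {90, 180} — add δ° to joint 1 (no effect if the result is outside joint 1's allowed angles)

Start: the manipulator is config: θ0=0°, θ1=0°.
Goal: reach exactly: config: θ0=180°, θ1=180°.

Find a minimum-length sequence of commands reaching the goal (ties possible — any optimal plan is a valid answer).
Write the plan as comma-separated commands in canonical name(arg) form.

rotate(0, 180), rotate(1, 180)

t0: config: θ0=0°, θ1=0°
step 1 (rotate(0, 180)): config: θ0=180°, θ1=0°
step 2 (rotate(1, 180)): config: θ0=180°, θ1=180°
shorter routes all fall short; 2 is best.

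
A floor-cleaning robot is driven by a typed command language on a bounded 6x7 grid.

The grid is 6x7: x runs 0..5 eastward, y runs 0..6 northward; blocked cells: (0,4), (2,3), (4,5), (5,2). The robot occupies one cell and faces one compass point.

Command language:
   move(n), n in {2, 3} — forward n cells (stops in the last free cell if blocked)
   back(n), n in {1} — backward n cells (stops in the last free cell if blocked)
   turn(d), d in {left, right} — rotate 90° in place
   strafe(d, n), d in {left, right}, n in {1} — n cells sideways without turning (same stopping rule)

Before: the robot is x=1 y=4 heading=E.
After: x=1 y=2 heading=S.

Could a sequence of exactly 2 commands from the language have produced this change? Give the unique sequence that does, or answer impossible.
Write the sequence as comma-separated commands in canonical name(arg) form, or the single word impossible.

key: running move(2) before turn(right) would end elsewhere — order is forced
initial: x=1 y=4 heading=E
[1] after turn(right): x=1 y=4 heading=S
[2] after move(2): x=1 y=2 heading=S
all 49 alternatives checked — unique.

turn(right), move(2)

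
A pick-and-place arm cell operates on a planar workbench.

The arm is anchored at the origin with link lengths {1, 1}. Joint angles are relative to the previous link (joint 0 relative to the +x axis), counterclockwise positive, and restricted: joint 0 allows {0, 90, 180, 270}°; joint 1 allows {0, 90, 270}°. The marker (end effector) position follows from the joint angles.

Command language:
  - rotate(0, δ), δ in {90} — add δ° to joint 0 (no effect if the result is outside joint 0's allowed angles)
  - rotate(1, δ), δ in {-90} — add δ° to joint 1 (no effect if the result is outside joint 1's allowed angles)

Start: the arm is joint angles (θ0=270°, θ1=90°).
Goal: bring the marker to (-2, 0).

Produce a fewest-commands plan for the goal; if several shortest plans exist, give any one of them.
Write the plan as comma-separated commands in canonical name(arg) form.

rotate(0, 90), rotate(0, 90), rotate(0, 90), rotate(1, -90)

begin: joint angles (θ0=270°, θ1=90°)
step 1 (rotate(0, 90)): joint angles (θ0=0°, θ1=90°)
step 2 (rotate(0, 90)): joint angles (θ0=90°, θ1=90°)
step 3 (rotate(0, 90)): joint angles (θ0=180°, θ1=90°)
step 4 (rotate(1, -90)): joint angles (θ0=180°, θ1=0°)
nothing shorter than 4 reaches the goal.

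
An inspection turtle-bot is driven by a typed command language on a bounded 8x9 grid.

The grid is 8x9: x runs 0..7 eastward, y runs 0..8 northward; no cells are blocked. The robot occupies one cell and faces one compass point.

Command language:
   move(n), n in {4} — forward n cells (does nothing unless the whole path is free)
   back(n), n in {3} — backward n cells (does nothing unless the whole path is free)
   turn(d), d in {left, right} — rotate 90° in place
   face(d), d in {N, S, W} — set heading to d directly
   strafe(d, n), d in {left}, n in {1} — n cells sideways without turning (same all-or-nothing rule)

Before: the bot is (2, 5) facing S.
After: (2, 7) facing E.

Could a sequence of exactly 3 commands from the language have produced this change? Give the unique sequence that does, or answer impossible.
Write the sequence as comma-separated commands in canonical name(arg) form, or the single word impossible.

key: position moved to (2,7) AND the heading swung to E — translation plus rotation needed
initial: (2, 5) facing S
step 1 (turn(left)): (2, 5) facing E
step 2 (strafe(left, 1)): (2, 6) facing E
step 3 (strafe(left, 1)): (2, 7) facing E
no rival 3-sequence matches.

turn(left), strafe(left, 1), strafe(left, 1)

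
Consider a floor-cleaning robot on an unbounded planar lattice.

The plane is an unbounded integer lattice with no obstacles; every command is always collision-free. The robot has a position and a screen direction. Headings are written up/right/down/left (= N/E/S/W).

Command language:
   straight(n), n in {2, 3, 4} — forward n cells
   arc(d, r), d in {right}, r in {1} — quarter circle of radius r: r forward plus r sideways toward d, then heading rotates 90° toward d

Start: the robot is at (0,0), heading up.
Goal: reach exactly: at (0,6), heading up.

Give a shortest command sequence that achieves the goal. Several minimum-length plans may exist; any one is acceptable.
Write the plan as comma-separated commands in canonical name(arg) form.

initial: at (0,0), heading up
t=1 straight(4) ⇒ at (0,4), heading up
t=2 straight(2) ⇒ at (0,6), heading up
no 1-step plan works, so 2 is optimal.

straight(4), straight(2)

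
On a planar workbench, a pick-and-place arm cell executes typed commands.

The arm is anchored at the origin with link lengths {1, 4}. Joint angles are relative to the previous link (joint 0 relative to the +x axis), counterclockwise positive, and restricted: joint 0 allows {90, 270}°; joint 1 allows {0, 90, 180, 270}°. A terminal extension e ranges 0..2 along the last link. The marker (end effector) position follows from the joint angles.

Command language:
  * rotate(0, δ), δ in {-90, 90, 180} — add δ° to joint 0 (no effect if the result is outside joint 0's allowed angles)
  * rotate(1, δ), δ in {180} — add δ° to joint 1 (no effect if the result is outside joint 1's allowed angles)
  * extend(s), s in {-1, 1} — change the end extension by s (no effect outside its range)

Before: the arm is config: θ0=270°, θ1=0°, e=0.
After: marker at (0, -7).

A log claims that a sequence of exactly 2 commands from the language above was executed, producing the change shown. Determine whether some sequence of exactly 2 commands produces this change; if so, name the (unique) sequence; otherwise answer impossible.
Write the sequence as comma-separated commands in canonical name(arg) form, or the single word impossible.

extend(1), extend(1)

start: config: θ0=270°, θ1=0°, e=0
t=1 extend(1) ⇒ config: θ0=270°, θ1=0°, e=1
t=2 extend(1) ⇒ config: θ0=270°, θ1=0°, e=2
no rival 2-sequence matches.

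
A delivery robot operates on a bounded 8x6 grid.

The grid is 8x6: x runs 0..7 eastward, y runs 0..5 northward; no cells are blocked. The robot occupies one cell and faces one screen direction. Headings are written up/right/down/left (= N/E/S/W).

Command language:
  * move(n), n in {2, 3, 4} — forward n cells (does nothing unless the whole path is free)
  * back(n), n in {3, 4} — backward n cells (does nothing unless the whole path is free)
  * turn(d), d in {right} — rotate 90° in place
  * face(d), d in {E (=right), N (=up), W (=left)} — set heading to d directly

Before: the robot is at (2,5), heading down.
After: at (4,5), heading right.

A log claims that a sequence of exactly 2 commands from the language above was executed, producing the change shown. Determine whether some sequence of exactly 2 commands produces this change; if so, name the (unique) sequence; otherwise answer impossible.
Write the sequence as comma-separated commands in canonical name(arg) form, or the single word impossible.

key: position moved to (4,5) AND the heading swung to E — translation plus rotation needed
initial: at (2,5), heading down
[1] after face(E): at (2,5), heading right
[2] after move(2): at (4,5), heading right
no rival 2-sequence matches.

face(E), move(2)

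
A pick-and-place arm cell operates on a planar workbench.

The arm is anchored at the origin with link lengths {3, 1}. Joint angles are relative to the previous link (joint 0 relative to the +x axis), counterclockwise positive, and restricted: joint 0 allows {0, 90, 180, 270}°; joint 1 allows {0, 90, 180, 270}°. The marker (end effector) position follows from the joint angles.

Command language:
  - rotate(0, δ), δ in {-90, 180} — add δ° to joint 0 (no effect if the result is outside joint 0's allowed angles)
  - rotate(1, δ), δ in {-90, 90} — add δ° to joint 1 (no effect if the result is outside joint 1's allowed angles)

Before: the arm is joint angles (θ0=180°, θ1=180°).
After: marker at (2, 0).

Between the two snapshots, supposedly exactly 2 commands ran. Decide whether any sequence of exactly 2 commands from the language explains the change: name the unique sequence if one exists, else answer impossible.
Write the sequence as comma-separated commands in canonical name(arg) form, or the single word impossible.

rotate(0, -90), rotate(0, -90)

from: joint angles (θ0=180°, θ1=180°)
t=1 rotate(0, -90) ⇒ joint angles (θ0=90°, θ1=180°)
t=2 rotate(0, -90) ⇒ joint angles (θ0=0°, θ1=180°)
no rival 2-sequence matches.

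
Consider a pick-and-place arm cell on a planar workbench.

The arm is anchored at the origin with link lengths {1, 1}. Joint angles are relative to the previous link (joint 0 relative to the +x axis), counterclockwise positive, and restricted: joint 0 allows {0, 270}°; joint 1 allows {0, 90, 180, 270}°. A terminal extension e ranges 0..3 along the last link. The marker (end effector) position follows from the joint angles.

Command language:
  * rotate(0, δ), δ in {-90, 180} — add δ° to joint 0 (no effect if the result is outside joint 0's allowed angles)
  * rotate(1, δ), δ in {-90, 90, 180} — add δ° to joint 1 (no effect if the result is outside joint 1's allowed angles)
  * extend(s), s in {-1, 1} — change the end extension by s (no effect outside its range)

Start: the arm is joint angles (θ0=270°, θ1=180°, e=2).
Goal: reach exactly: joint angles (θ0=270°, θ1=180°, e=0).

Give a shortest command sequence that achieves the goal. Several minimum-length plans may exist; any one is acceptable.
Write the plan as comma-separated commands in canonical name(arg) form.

initial: joint angles (θ0=270°, θ1=180°, e=2)
t=1 extend(-1) ⇒ joint angles (θ0=270°, θ1=180°, e=1)
t=2 extend(-1) ⇒ joint angles (θ0=270°, θ1=180°, e=0)
minimal: 2 command(s), checked below 2.

extend(-1), extend(-1)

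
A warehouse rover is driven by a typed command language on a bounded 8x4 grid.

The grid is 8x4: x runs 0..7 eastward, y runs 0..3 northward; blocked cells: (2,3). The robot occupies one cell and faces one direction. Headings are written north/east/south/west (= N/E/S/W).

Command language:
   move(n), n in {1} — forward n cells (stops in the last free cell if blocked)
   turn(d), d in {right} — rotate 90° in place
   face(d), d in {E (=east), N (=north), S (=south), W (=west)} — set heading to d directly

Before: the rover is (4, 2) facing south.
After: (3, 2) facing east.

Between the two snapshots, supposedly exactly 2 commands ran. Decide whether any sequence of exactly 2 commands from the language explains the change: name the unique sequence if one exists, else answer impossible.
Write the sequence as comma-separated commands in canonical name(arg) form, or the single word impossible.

no 2-step route produces this change.

impossible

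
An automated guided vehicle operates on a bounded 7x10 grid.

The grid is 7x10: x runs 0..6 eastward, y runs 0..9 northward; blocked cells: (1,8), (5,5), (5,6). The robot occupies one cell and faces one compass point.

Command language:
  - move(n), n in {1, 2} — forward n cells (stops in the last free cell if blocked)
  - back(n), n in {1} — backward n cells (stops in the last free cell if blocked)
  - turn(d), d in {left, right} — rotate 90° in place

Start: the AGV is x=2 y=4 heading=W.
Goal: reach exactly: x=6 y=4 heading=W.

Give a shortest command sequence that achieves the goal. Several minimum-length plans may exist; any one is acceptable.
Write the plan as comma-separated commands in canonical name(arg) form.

back(1), back(1), back(1), back(1)

t0: x=2 y=4 heading=W
[1] after back(1): x=3 y=4 heading=W
[2] after back(1): x=4 y=4 heading=W
[3] after back(1): x=5 y=4 heading=W
[4] after back(1): x=6 y=4 heading=W
shorter routes all fall short; 4 is best.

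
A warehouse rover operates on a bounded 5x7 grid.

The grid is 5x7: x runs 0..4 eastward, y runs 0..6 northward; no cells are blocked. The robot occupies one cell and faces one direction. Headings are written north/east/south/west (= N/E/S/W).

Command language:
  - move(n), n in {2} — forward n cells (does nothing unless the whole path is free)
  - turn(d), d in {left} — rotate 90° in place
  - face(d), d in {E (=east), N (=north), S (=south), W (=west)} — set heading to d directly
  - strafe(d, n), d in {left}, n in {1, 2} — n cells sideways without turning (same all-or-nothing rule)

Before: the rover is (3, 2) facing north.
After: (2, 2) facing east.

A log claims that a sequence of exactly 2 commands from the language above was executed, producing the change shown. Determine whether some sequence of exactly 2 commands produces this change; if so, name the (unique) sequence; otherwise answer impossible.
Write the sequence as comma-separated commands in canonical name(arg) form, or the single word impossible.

strafe(left, 1), face(E)

key: cell and facing (now E) both changed — the 2 commands mix motion and turning
from: (3, 2) facing north
step 1 (strafe(left, 1)): (2, 2) facing north
step 2 (face(E)): (2, 2) facing east
no rival 2-sequence matches.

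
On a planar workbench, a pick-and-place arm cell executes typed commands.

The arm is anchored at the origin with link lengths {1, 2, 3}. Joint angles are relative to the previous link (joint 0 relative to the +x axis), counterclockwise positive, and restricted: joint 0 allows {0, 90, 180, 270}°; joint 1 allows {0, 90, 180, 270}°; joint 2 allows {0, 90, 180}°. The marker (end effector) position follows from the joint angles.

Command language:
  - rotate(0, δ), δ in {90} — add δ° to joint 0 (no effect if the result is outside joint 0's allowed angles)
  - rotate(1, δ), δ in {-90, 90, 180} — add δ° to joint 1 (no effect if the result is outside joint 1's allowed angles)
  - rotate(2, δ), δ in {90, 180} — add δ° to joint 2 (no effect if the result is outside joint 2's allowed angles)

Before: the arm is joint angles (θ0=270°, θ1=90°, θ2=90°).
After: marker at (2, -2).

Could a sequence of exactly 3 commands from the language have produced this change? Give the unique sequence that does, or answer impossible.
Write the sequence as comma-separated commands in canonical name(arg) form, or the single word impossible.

begin: joint angles (θ0=270°, θ1=90°, θ2=90°)
step 1 (rotate(0, 90)): joint angles (θ0=0°, θ1=90°, θ2=90°)
step 2 (rotate(0, 90)): joint angles (θ0=90°, θ1=90°, θ2=90°)
step 3 (rotate(0, 90)): joint angles (θ0=180°, θ1=90°, θ2=90°)
no rival 3-sequence matches.

rotate(0, 90), rotate(0, 90), rotate(0, 90)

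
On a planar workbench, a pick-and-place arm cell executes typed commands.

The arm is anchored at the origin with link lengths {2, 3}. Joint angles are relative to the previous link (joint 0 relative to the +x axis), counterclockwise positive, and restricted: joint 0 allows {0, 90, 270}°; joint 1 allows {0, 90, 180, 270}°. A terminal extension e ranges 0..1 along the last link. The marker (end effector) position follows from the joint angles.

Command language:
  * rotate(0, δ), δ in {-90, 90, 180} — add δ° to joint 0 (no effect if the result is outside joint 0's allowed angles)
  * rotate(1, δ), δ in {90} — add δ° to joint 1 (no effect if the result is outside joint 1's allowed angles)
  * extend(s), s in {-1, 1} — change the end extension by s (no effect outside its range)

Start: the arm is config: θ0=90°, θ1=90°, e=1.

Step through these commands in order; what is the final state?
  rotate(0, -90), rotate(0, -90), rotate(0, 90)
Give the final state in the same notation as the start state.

t0: config: θ0=90°, θ1=90°, e=1
step 1 (rotate(0, -90)): config: θ0=0°, θ1=90°, e=1
step 2 (rotate(0, -90)): config: θ0=270°, θ1=90°, e=1
step 3 (rotate(0, 90)): config: θ0=0°, θ1=90°, e=1

config: θ0=0°, θ1=90°, e=1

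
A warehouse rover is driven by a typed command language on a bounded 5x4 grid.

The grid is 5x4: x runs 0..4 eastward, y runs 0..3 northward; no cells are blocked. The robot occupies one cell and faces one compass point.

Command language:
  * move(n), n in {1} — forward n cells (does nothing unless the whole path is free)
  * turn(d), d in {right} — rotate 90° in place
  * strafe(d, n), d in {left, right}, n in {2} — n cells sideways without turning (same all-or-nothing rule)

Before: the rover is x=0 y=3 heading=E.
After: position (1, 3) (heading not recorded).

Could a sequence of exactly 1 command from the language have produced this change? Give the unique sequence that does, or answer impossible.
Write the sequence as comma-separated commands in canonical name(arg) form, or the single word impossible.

move(1)

from: x=0 y=3 heading=E
t=1 move(1) ⇒ x=1 y=3 heading=E
all 4 alternatives checked — unique.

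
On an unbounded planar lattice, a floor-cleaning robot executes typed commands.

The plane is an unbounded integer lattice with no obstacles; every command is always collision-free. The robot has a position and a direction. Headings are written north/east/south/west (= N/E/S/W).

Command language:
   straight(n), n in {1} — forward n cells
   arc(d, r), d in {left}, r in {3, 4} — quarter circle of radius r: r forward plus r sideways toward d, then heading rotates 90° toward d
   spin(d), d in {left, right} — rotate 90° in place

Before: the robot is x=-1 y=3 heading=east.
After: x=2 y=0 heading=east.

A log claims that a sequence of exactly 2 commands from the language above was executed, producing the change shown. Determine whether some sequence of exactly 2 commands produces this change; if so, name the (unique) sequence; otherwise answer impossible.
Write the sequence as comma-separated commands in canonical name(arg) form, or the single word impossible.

spin(right), arc(left, 3)

key: heading stays E — rotations cancel among the 2 commands
t0: x=-1 y=3 heading=east
1. spin(right) → x=-1 y=3 heading=south
2. arc(left, 3) → x=2 y=0 heading=east
all 25 alternatives checked — unique.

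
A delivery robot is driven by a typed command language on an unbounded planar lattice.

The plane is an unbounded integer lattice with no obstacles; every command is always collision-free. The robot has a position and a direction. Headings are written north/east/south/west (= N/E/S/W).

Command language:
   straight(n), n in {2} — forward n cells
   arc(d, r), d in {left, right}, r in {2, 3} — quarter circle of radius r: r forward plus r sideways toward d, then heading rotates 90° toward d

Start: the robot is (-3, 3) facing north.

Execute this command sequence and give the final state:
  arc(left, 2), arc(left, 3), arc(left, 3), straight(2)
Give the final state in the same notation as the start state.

start: (-3, 3) facing north
t=1 arc(left, 2) ⇒ (-5, 5) facing west
t=2 arc(left, 3) ⇒ (-8, 2) facing south
t=3 arc(left, 3) ⇒ (-5, -1) facing east
t=4 straight(2) ⇒ (-3, -1) facing east

(-3, -1) facing east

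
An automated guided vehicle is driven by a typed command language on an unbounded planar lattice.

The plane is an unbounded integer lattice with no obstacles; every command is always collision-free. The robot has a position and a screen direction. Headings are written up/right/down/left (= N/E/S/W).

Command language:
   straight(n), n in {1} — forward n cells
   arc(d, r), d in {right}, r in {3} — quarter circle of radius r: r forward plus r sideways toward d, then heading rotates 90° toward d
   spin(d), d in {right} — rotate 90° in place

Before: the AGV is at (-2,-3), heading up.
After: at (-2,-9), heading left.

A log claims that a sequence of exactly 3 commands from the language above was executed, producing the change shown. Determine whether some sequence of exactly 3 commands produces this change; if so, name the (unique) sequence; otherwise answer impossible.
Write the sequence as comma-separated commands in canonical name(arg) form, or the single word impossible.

key: running arc(right, 3) before spin(right) would end elsewhere — order is forced
initial: at (-2,-3), heading up
[1] after spin(right): at (-2,-3), heading right
[2] after arc(right, 3): at (1,-6), heading down
[3] after arc(right, 3): at (-2,-9), heading left
no other 3-command option fits: unique.

spin(right), arc(right, 3), arc(right, 3)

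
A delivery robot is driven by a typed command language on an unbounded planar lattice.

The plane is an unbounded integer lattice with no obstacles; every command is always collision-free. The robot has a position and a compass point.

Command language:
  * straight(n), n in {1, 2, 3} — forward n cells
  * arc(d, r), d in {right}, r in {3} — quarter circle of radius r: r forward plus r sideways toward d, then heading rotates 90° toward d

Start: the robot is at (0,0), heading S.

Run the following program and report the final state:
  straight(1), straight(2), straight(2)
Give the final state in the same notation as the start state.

t0: at (0,0), heading S
t=1 straight(1) ⇒ at (0,-1), heading S
t=2 straight(2) ⇒ at (0,-3), heading S
t=3 straight(2) ⇒ at (0,-5), heading S

at (0,-5), heading S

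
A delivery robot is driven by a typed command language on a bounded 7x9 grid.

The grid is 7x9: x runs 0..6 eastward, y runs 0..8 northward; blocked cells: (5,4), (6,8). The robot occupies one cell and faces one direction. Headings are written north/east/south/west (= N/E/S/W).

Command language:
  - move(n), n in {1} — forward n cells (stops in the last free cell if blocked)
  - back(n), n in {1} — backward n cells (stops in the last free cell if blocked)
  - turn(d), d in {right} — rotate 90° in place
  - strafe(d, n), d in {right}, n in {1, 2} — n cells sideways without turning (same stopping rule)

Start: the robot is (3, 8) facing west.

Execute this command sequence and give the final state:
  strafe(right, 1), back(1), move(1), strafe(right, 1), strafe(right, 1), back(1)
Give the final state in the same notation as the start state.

t0: (3, 8) facing west
1. strafe(right, 1) → (3, 8) facing west
2. back(1) → (4, 8) facing west
3. move(1) → (3, 8) facing west
4. strafe(right, 1) → (3, 8) facing west
5. strafe(right, 1) → (3, 8) facing west
6. back(1) → (4, 8) facing west

(4, 8) facing west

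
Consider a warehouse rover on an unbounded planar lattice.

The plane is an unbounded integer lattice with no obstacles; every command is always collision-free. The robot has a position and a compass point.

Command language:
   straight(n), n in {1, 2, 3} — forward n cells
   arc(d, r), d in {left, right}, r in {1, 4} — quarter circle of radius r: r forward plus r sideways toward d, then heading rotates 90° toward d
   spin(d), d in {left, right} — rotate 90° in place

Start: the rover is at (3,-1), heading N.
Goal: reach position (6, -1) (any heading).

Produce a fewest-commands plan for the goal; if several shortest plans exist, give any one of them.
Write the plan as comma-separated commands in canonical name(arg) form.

spin(right), straight(3)

start: at (3,-1), heading N
step 1 (spin(right)): at (3,-1), heading E
step 2 (straight(3)): at (6,-1), heading E
no 1-step plan works, so 2 is optimal.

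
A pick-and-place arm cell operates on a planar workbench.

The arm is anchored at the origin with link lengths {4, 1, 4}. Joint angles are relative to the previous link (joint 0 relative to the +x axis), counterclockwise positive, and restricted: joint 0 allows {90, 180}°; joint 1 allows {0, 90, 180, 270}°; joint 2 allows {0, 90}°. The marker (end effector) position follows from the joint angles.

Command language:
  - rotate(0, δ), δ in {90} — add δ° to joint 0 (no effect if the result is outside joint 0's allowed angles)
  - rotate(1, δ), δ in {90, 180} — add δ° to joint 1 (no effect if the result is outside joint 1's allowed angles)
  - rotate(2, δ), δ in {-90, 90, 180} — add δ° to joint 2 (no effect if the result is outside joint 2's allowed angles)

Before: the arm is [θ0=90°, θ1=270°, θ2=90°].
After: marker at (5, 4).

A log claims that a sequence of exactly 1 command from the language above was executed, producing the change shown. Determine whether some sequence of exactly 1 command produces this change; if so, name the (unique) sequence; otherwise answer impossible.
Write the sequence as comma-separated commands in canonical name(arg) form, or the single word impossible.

start: [θ0=90°, θ1=270°, θ2=90°]
[1] after rotate(2, -90): [θ0=90°, θ1=270°, θ2=0°]
all 6 alternatives checked — unique.

rotate(2, -90)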